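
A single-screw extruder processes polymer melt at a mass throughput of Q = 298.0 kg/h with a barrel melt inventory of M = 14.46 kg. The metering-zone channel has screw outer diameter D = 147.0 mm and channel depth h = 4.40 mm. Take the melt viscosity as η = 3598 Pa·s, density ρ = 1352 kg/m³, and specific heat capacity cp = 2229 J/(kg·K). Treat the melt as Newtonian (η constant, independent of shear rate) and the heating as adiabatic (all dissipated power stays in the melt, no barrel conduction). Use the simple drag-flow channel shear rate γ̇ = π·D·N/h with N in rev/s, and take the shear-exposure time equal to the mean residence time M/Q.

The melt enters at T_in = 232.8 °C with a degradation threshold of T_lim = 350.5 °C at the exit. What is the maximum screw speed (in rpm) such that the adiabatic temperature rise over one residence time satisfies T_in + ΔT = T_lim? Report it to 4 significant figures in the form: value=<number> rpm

value=13.58 rpm

Throughput in SI: Q_s = 298.0 kg/h ÷ 3600 s/h = 0.0827778 kg/s
Mean residence time: t_res = M/Q_s = 14.46 kg / 0.0827778 kg/s = 174.685 s
Geometry in SI: D = 147.0 mm → 0.147 m, h = 4.40 mm → 0.0044 m
ΔT_a = T_lim − T_in = 350.5 − 232.8 = 117.7 K
γ̇_max² = ΔT_a·ρ·cp / (η·t_res) = [117.7 × 1352 × 2229] / [3598 × 174.685] = 564.349 s⁻²
γ̇_max = √564.349 = 23.756 s⁻¹
N_max = γ̇_max h / (πD) = 23.756·0.0044/(π·0.147) = 0.226339 rev/s → ×60 = 13.5803 rpm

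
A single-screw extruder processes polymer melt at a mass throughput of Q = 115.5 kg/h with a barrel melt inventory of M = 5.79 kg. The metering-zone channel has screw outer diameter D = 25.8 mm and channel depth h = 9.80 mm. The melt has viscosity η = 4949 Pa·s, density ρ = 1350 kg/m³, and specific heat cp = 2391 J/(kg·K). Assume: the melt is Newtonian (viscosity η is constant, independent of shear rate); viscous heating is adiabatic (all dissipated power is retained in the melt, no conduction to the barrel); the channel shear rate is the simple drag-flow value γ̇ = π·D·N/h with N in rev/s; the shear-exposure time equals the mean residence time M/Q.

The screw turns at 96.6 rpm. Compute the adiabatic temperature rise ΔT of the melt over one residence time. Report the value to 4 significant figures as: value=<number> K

Convert throughput: Q = 115.5 kg/h = 115.5/3600 = 0.0320833 kg/s
t_res = M / Q_s = 5.79 ÷ 0.0320833 = 180.468 s
Convert to SI: D = 0.0258 m, h = 0.0098 m, N = 96.6/60 = 1.61 rev/s
Shear rate: γ̇ = πDN/h = π·0.0258·1.61/0.0098 = 13.3159 s⁻¹
ΔT = η·γ̇²·t_res / (ρ·cp) = 4949 · (13.3159)² · 180.468 / (1350 · 2391) = 49.0616 K

value=49.06 K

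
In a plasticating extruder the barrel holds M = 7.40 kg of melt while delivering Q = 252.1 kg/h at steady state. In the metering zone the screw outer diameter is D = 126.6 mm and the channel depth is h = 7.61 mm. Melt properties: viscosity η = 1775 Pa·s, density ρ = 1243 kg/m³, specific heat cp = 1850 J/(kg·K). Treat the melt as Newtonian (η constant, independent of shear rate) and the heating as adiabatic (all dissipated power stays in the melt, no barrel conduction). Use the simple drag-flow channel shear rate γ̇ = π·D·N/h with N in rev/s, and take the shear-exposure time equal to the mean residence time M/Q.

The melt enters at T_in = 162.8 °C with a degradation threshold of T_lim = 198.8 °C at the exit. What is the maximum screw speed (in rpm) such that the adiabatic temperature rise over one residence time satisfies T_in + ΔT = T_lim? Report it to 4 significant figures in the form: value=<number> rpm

Q_s = Q / 3600 = 252.1 / 3600 = 0.0700278 kg/s
t_res = M / Q_s = 7.40 / 0.0700278 = 105.672 s
Geometry in SI: D = 126.6 mm → 0.1266 m, h = 7.61 mm → 0.00761 m
ΔT_a = T_lim − T_in = 198.8 − 162.8 = 36 K
Invert ΔT = ηγ̇²t_res/(ρcp) for γ̇: γ̇_max² = ΔT_a ρ cp / (η t_res) = 36·1243·1850 / (1775·105.672) = 441.353 s⁻²
γ̇_max = √441.353 = 21.0084 s⁻¹
N_max = γ̇_max·h / (π·D) = 21.0084 · 0.00761 / (π · 0.1266) = 0.40197 rev/s = 24.1182 rpm

value=24.12 rpm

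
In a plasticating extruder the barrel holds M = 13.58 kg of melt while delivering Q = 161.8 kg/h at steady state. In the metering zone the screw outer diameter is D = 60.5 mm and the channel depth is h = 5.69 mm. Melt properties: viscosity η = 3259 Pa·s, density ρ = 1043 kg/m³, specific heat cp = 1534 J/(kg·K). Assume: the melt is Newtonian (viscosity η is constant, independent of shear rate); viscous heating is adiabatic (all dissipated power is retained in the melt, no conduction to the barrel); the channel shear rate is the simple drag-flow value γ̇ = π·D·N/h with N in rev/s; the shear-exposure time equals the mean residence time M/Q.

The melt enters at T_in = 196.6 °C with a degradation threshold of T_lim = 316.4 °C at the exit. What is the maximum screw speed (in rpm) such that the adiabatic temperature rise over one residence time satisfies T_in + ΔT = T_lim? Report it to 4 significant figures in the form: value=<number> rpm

value=25.06 rpm

Convert throughput: Q = 161.8 kg/h = 161.8/3600 = 0.0449444 kg/s
Mean residence time: t_res = M/Q_s = 13.58 kg / 0.0449444 kg/s = 302.151 s
D = 60.5 mm = 0.0605 m;  h = 5.69 mm = 0.00569 m
Allowable rise: ΔT_a = T_lim − T_in = 316.4 − 196.6 = 119.8 K
Invert ΔT = ηγ̇²t_res/(ρcp) for γ̇: γ̇_max² = ΔT_a ρ cp / (η t_res) = 119.8·1043·1534 / (3259·302.151) = 194.652 s⁻²
Take the square root: γ̇_max = √(194.652) = 13.9518 s⁻¹
N_max = γ̇_max·h / (π·D) = 13.9518 · 0.00569 / (π · 0.0605) = 0.417673 rev/s = 25.0604 rpm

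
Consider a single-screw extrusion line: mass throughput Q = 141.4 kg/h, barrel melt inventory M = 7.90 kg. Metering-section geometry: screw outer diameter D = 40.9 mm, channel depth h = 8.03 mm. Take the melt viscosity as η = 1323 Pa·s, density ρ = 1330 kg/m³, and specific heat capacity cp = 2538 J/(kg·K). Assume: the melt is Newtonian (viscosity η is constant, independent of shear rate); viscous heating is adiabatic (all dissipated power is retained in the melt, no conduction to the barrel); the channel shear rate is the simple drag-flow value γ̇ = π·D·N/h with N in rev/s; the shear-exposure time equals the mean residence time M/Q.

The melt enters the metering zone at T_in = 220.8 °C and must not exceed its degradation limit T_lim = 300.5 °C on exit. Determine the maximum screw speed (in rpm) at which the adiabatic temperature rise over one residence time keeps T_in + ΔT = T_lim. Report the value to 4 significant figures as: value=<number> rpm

Q_s = Q / 3600 = 141.4 / 3600 = 0.0392778 kg/s
t_res = M / Q_s = 7.90 / 0.0392778 = 201.132 s
Geometry in SI: D = 40.9 mm → 0.0409 m, h = 8.03 mm → 0.00803 m
ΔT_a = T_lim − T_in = 300.5 °C − 220.8 °C = 79.7 K
Invert ΔT = ηγ̇²t_res/(ρcp) for γ̇: γ̇_max² = ΔT_a ρ cp / (η t_res) = 79.7·1330·2538 / (1323·201.132) = 1011.02 s⁻²
γ̇_max = sqrt(1011.02) = 31.7966 s⁻¹
Solve γ̇ = πDN/h for N: N_max = γ̇_max·h/(π·D) = 31.7966 × 0.00803 / (π × 0.0409) = 1.98712 rev/s = 119.227 rpm

value=119.2 rpm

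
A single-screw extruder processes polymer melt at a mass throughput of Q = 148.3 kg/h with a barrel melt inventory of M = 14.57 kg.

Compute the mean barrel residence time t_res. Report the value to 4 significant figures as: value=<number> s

Convert throughput: Q = 148.3 kg/h = 148.3/3600 = 0.0411944 kg/s
t_res = M / Q_s = 14.57 / 0.0411944 = 353.688 s

value=353.7 s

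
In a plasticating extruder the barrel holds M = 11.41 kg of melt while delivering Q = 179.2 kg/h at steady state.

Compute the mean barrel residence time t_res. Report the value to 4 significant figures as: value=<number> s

Throughput in SI: Q_s = 179.2 kg/h ÷ 3600 s/h = 0.0497778 kg/s
Mean residence time: t_res = M/Q_s = 11.41 kg / 0.0497778 kg/s = 229.219 s

value=229.2 s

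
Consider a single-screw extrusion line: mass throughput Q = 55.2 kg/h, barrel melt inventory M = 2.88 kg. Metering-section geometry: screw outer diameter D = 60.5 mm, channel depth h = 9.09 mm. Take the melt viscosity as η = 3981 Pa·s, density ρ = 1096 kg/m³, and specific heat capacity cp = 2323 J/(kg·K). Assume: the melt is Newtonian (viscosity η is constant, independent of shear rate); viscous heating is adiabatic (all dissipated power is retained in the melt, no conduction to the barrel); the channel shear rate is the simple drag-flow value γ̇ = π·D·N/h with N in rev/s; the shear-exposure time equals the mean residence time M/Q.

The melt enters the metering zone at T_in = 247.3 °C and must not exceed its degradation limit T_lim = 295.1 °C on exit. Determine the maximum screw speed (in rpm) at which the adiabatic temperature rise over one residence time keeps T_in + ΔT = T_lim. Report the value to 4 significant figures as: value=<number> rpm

value=36.61 rpm

Q_s = Q / 3600 = 55.2 / 3600 = 0.0153333 kg/s
t_res = M / Q_s = 2.88 ÷ 0.0153333 = 187.826 s
Convert to metres: D = 0.0605 m, h = 0.00909 m
ΔT_a = T_lim − T_in = 295.1 − 247.3 = 47.8 K
γ̇_max² = ΔT_a·ρ·cp/(η·t_res) = 47.8·1096·2323/(3981·187.826) = 162.757 s⁻²
Take the square root: γ̇_max = √(162.757) = 12.7576 s⁻¹
N_max = γ̇_max·h / (π·D) = 12.7576 · 0.00909 / (π · 0.0605) = 0.610138 rev/s = 36.6083 rpm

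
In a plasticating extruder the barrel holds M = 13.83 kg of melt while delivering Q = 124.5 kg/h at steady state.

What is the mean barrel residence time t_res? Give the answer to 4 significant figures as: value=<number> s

Convert throughput: Q = 124.5 kg/h = 124.5/3600 = 0.0345833 kg/s
t_res = M / Q_s = 13.83 ÷ 0.0345833 = 399.904 s

value=399.9 s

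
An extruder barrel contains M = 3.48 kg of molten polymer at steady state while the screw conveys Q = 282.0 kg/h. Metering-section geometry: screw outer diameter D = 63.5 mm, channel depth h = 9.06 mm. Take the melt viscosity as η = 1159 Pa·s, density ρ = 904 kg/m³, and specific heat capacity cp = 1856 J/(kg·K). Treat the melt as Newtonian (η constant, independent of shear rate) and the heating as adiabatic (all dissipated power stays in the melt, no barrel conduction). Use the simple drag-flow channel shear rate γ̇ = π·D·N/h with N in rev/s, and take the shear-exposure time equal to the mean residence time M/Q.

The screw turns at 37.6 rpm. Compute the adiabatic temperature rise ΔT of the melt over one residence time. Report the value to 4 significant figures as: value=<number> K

Q_s = Q / 3600 = 282.0 / 3600 = 0.0783333 kg/s
t_res = M / Q_s = 3.48 / 0.0783333 = 44.4255 s
D = 63.5 mm = 0.0635 m;  h = 9.06 mm = 0.00906 m;  N = 37.6 rpm / 60 = 0.626667 rev/s
Shear rate: γ̇ = πDN/h = π·0.0635·0.626667/0.00906 = 13.7985 s⁻¹
ΔT = η·γ̇²·t_res / (ρ·cp) = 1159 · (13.7985)² · 44.4255 / (904 · 1856) = 5.84297 K

value=5.843 K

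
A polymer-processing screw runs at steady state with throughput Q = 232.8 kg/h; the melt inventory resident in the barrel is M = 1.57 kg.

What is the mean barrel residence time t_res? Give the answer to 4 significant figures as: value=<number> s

Convert throughput: Q = 232.8 kg/h = 232.8/3600 = 0.0646667 kg/s
Mean residence time: t_res = M/Q_s = 1.57 kg / 0.0646667 kg/s = 24.2784 s

value=24.28 s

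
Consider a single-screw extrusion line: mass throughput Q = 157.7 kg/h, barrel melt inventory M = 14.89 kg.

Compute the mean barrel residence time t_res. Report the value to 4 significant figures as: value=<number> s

Convert throughput: Q = 157.7 kg/h = 157.7/3600 = 0.0438056 kg/s
t_res = M / Q_s = 14.89 ÷ 0.0438056 = 339.911 s

value=339.9 s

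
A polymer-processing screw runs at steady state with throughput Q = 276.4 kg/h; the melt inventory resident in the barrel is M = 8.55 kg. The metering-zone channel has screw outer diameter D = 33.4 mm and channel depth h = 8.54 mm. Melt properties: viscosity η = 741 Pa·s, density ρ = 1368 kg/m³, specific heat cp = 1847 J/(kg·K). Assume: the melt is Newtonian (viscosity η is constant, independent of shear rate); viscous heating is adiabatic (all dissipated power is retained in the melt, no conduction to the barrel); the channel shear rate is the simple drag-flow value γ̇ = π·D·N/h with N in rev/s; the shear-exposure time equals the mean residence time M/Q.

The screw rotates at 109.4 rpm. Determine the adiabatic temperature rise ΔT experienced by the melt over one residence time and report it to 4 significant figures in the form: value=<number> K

value=16.39 K

Throughput in SI: Q_s = 276.4 kg/h ÷ 3600 s/h = 0.0767778 kg/s
t_res = M / Q_s = 8.55 / 0.0767778 = 111.36 s
Convert to SI: D = 0.0334 m, h = 0.00854 m, N = 109.4/60 = 1.82333 rev/s
γ̇ = π·D·N / h = π · 0.0334 · 1.82333 / 0.00854 = 22.4029 s⁻¹
ΔT = η·γ̇²·t_res/(ρ·cp) = [741 × 22.4029² × 111.36] / [1368 × 1847] = 16.391 K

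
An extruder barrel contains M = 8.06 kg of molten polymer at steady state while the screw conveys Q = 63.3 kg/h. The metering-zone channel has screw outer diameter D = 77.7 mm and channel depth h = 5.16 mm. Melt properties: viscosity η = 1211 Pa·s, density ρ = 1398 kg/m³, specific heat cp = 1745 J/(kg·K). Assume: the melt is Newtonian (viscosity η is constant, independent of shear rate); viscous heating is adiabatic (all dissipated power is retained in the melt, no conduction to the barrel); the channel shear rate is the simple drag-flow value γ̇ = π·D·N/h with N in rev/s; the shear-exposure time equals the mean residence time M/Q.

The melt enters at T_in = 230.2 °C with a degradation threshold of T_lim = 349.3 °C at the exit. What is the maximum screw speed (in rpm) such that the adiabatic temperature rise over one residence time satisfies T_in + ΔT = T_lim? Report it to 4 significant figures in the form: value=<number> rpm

value=29.02 rpm

Q_s = Q / 3600 = 63.3 / 3600 = 0.0175833 kg/s
t_res = M / Q_s = 8.06 ÷ 0.0175833 = 458.389 s
Convert to metres: D = 0.0777 m, h = 0.00516 m
ΔT_a = T_lim − T_in = 349.3 °C − 230.2 °C = 119.1 K
γ̇_max² = ΔT_a·ρ·cp / (η·t_res) = [119.1 × 1398 × 1745] / [1211 × 458.389] = 523.403 s⁻²
Take the square root: γ̇_max = √(523.403) = 22.878 s⁻¹
N_max = γ̇_max h / (πD) = 22.878·0.00516/(π·0.0777) = 0.483612 rev/s → ×60 = 29.0167 rpm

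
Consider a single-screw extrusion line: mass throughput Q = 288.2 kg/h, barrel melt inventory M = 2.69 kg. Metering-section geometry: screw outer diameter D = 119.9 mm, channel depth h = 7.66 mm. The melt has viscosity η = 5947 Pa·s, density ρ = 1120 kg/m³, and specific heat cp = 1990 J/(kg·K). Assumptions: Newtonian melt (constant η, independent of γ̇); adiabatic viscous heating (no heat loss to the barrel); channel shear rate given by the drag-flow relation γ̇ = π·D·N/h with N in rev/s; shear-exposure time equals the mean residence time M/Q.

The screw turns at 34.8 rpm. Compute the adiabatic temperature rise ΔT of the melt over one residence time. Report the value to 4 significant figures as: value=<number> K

Throughput in SI: Q_s = 288.2 kg/h ÷ 3600 s/h = 0.0800556 kg/s
t_res = M / Q_s = 2.69 / 0.0800556 = 33.6017 s
Convert to SI: D = 0.1199 m, h = 0.00766 m, N = 34.8/60 = 0.58 rev/s
Shear rate: γ̇ = πDN/h = π·0.1199·0.58/0.00766 = 28.5212 s⁻¹
Adiabatic rise: ΔT = η γ̇² t_res / (ρ cp) = 5947·(28.5212)²·33.6017 / (1120·1990) = 72.933 K

value=72.93 K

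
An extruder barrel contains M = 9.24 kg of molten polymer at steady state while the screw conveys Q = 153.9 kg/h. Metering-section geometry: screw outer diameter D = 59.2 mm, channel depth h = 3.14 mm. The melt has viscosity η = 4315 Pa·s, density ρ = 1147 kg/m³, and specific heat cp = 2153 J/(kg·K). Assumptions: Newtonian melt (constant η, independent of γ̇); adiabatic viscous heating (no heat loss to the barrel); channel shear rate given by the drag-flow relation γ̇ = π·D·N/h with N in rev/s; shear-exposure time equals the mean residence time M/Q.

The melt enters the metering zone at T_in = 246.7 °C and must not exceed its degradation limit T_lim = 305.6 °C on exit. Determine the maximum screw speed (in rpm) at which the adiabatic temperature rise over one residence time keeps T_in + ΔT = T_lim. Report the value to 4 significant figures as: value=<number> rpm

Q_s = Q / 3600 = 153.9 / 3600 = 0.04275 kg/s
t_res = M / Q_s = 9.24 / 0.04275 = 216.14 s
Convert to metres: D = 0.0592 m, h = 0.00314 m
ΔT_a = T_lim − T_in = 305.6 − 246.7 = 58.9 K
γ̇_max² = ΔT_a·ρ·cp/(η·t_res) = 58.9·1147·2153/(4315·216.14) = 155.957 s⁻²
Take the square root: γ̇_max = √(155.957) = 12.4883 s⁻¹
N_max = γ̇_max h / (πD) = 12.4883·0.00314/(π·0.0592) = 0.210844 rev/s → ×60 = 12.6506 rpm

value=12.65 rpm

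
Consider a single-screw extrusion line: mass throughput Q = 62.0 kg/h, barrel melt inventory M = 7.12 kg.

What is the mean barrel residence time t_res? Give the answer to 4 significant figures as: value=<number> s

Convert throughput: Q = 62.0 kg/h = 62.0/3600 = 0.0172222 kg/s
t_res = M / Q_s = 7.12 ÷ 0.0172222 = 413.419 s

value=413.4 s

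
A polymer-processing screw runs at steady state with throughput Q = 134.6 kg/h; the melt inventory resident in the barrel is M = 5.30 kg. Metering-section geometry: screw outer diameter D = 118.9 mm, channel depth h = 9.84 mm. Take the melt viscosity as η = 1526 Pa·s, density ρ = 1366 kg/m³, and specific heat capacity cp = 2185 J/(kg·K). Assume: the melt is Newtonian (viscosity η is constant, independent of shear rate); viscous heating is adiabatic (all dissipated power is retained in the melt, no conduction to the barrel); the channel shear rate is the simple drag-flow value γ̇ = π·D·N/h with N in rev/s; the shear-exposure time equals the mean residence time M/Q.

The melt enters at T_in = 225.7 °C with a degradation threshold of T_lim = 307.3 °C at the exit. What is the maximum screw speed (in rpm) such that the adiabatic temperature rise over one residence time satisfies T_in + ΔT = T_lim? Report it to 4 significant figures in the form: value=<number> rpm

Q_s = Q / 3600 = 134.6 / 3600 = 0.0373889 kg/s
t_res = M / Q_s = 5.30 ÷ 0.0373889 = 141.753 s
Geometry in SI: D = 118.9 mm → 0.1189 m, h = 9.84 mm → 0.00984 m
ΔT_a = T_lim − T_in = 307.3 °C − 225.7 °C = 81.6 K
γ̇_max² = ΔT_a·ρ·cp/(η·t_res) = 81.6·1366·2185/(1526·141.753) = 1125.91 s⁻²
γ̇_max = √1125.91 = 33.5546 s⁻¹
N_max = γ̇_max h / (πD) = 33.5546·0.00984/(π·0.1189) = 0.883925 rev/s → ×60 = 53.0355 rpm

value=53.04 rpm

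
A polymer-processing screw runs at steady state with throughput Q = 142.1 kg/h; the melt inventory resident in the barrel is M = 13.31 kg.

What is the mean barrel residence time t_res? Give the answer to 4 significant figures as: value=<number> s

value=337.2 s

Throughput in SI: Q_s = 142.1 kg/h ÷ 3600 s/h = 0.0394722 kg/s
t_res = M / Q_s = 13.31 ÷ 0.0394722 = 337.199 s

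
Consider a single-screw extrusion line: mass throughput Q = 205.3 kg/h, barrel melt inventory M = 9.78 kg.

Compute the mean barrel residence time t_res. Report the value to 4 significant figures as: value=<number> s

Convert throughput: Q = 205.3 kg/h = 205.3/3600 = 0.0570278 kg/s
t_res = M / Q_s = 9.78 ÷ 0.0570278 = 171.495 s

value=171.5 s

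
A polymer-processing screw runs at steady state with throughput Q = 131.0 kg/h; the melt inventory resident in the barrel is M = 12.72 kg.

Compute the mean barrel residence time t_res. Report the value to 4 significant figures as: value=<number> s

Throughput in SI: Q_s = 131.0 kg/h ÷ 3600 s/h = 0.0363889 kg/s
t_res = M / Q_s = 12.72 / 0.0363889 = 349.557 s

value=349.6 s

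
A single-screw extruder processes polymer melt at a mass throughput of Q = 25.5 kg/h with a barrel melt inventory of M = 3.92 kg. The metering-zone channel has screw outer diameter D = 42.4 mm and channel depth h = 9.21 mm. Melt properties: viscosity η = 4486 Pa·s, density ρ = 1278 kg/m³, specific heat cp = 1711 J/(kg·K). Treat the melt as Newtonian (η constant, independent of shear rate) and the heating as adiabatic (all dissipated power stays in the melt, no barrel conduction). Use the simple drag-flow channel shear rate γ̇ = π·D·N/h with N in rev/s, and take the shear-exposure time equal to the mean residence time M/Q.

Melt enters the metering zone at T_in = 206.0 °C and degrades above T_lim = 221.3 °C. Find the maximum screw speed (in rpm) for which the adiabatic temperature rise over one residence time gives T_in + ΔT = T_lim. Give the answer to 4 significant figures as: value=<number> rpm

value=15.23 rpm

Q_s = Q / 3600 = 25.5 / 3600 = 0.00708333 kg/s
Mean residence time: t_res = M/Q_s = 3.92 kg / 0.00708333 kg/s = 553.412 s
D = 42.4 mm = 0.0424 m;  h = 9.21 mm = 0.00921 m
Allowable rise: ΔT_a = T_lim − T_in = 221.3 − 206.0 = 15.3 K
γ̇_max² = ΔT_a·ρ·cp / (η·t_res) = [15.3 × 1278 × 1711] / [4486 × 553.412] = 13.4761 s⁻²
γ̇_max = sqrt(13.4761) = 3.67098 s⁻¹
N_max = γ̇_max h / (πD) = 3.67098·0.00921/(π·0.0424) = 0.25382 rev/s → ×60 = 15.2292 rpm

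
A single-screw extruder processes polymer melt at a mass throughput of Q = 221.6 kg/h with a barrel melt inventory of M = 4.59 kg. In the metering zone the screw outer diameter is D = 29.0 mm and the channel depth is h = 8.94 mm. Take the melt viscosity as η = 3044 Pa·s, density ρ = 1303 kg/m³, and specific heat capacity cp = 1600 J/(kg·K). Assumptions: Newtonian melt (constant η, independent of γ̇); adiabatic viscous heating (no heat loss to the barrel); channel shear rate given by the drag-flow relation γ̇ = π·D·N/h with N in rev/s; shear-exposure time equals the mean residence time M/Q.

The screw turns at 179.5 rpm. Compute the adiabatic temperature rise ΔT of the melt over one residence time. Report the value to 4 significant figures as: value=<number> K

value=101.2 K

Throughput in SI: Q_s = 221.6 kg/h ÷ 3600 s/h = 0.0615556 kg/s
Mean residence time: t_res = M/Q_s = 4.59 kg / 0.0615556 kg/s = 74.5668 s
Geometry in metres: D = 29.0 mm → 0.029 m, h = 8.94 mm → 0.00894 m; screw speed N = 179.5 rpm = 2.99167 rev/s
γ̇ = π D N / h = (π)(0.029)(2.99167) / 0.00894 = 30.4876 s⁻¹
Adiabatic rise: ΔT = η γ̇² t_res / (ρ cp) = 3044·(30.4876)²·74.5668 / (1303·1600) = 101.198 K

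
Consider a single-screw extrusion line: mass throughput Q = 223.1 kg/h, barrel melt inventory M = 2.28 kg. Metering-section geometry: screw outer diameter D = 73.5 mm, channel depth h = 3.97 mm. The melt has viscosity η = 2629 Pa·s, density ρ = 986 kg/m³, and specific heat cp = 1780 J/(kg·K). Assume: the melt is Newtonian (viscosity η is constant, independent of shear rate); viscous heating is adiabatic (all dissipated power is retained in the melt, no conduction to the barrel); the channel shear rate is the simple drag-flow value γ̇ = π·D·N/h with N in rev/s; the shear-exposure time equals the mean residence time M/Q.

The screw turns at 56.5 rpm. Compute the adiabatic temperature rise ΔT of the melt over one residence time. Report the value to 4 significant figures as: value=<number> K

Throughput in SI: Q_s = 223.1 kg/h ÷ 3600 s/h = 0.0619722 kg/s
Mean residence time: t_res = M/Q_s = 2.28 kg / 0.0619722 kg/s = 36.7907 s
Geometry in metres: D = 73.5 mm → 0.0735 m, h = 3.97 mm → 0.00397 m; screw speed N = 56.5 rpm = 0.941667 rev/s
γ̇ = π·D·N / h = π · 0.0735 · 0.941667 / 0.00397 = 54.7701 s⁻¹
ΔT = η·γ̇²·t_res/(ρ·cp) = [2629 × 54.7701² × 36.7907] / [986 × 1780] = 165.318 K

value=165.3 K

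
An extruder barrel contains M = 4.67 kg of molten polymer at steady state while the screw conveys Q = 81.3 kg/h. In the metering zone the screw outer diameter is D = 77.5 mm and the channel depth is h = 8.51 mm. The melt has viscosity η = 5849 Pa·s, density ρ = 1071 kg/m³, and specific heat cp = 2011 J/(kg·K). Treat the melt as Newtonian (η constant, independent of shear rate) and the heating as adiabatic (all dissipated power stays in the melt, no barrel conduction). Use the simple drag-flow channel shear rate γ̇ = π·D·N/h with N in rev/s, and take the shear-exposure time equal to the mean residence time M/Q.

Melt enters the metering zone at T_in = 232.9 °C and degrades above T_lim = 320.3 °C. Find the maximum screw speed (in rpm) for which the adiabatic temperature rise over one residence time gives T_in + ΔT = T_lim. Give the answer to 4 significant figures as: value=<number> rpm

value=26.16 rpm

Convert throughput: Q = 81.3 kg/h = 81.3/3600 = 0.0225833 kg/s
t_res = M / Q_s = 4.67 / 0.0225833 = 206.79 s
D = 77.5 mm = 0.0775 m;  h = 8.51 mm = 0.00851 m
Allowable rise: ΔT_a = T_lim − T_in = 320.3 − 232.9 = 87.4 K
γ̇_max² = ΔT_a·ρ·cp / (η·t_res) = [87.4 × 1071 × 2011] / [5849 × 206.79] = 155.633 s⁻²
Take the square root: γ̇_max = √(155.633) = 12.4753 s⁻¹
N_max = γ̇_max h / (πD) = 12.4753·0.00851/(π·0.0775) = 0.436043 rev/s → ×60 = 26.1626 rpm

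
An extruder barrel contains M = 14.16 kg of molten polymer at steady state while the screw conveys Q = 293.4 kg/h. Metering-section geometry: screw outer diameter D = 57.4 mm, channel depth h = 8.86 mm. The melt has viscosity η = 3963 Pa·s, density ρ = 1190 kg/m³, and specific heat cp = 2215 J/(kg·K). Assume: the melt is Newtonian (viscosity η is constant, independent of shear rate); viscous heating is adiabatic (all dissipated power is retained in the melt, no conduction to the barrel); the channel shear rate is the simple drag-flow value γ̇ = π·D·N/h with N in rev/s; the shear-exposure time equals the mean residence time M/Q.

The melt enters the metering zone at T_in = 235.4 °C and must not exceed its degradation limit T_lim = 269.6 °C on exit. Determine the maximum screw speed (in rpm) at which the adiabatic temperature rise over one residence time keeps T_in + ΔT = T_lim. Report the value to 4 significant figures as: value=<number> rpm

Convert throughput: Q = 293.4 kg/h = 293.4/3600 = 0.0815 kg/s
t_res = M / Q_s = 14.16 / 0.0815 = 173.742 s
D = 57.4 mm = 0.0574 m;  h = 8.86 mm = 0.00886 m
ΔT_a = T_lim − T_in = 269.6 − 235.4 = 34.2 K
γ̇_max² = ΔT_a·ρ·cp/(η·t_res) = 34.2·1190·2215/(3963·173.742) = 130.923 s⁻²
γ̇_max = √130.923 = 11.4422 s⁻¹
N_max = γ̇_max·h / (π·D) = 11.4422 · 0.00886 / (π · 0.0574) = 0.562187 rev/s = 33.7312 rpm

value=33.73 rpm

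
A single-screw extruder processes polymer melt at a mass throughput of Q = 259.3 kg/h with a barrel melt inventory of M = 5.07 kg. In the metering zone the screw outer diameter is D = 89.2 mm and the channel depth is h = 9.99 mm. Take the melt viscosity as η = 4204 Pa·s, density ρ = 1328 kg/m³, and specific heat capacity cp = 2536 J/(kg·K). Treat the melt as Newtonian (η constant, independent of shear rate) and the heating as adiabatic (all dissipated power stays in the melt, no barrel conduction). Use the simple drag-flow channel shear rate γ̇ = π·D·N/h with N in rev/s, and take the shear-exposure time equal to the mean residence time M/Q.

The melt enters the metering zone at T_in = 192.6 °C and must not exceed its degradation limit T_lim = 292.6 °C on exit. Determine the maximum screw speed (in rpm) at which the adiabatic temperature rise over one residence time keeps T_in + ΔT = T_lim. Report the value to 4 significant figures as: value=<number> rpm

Convert throughput: Q = 259.3 kg/h = 259.3/3600 = 0.0720278 kg/s
t_res = M / Q_s = 5.07 ÷ 0.0720278 = 70.3895 s
D = 89.2 mm = 0.0892 m;  h = 9.99 mm = 0.00999 m
ΔT_a = T_lim − T_in = 292.6 − 192.6 = 100 K
Invert ΔT = ηγ̇²t_res/(ρcp) for γ̇: γ̇_max² = ΔT_a ρ cp / (η t_res) = 100·1328·2536 / (4204·70.3895) = 1138.09 s⁻²
γ̇_max = √1138.09 = 33.7356 s⁻¹
N_max = γ̇_max·h / (π·D) = 33.7356 · 0.00999 / (π · 0.0892) = 1.20265 rev/s = 72.159 rpm

value=72.16 rpm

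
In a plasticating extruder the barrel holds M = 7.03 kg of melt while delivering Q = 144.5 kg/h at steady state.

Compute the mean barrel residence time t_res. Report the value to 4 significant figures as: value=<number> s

Throughput in SI: Q_s = 144.5 kg/h ÷ 3600 s/h = 0.0401389 kg/s
Mean residence time: t_res = M/Q_s = 7.03 kg / 0.0401389 kg/s = 175.142 s

value=175.1 s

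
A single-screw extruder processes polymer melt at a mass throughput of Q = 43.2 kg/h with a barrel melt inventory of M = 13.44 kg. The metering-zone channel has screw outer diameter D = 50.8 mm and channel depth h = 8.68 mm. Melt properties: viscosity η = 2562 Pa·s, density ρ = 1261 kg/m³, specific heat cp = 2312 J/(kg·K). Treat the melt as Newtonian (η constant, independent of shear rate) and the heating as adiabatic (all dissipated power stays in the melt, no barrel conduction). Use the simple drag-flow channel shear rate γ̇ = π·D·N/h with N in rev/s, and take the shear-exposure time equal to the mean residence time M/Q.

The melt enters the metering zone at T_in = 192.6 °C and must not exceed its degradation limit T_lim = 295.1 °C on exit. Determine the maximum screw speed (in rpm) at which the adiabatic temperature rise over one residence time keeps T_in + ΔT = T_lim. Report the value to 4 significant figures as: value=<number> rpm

Q_s = Q / 3600 = 43.2 / 3600 = 0.012 kg/s
Mean residence time: t_res = M/Q_s = 13.44 kg / 0.012 kg/s = 1120 s
Geometry in SI: D = 50.8 mm → 0.0508 m, h = 8.68 mm → 0.00868 m
Allowable rise: ΔT_a = T_lim − T_in = 295.1 − 192.6 = 102.5 K
γ̇_max² = ΔT_a·ρ·cp/(η·t_res) = 102.5·1261·2312/(2562·1120) = 104.143 s⁻²
Take the square root: γ̇_max = √(104.143) = 10.205 s⁻¹
N_max = γ̇_max h / (πD) = 10.205·0.00868/(π·0.0508) = 0.555036 rev/s → ×60 = 33.3021 rpm

value=33.30 rpm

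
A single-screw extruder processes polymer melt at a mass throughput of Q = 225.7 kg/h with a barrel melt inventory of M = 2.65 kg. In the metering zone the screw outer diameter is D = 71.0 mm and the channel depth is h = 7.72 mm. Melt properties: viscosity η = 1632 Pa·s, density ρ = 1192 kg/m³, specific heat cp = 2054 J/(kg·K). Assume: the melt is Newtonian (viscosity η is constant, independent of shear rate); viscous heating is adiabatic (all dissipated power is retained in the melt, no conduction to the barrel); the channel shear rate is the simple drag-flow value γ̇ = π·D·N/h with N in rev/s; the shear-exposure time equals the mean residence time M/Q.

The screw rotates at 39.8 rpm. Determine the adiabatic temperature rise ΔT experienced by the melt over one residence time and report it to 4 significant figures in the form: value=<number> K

value=10.35 K

Q_s = Q / 3600 = 225.7 / 3600 = 0.0626944 kg/s
t_res = M / Q_s = 2.65 / 0.0626944 = 42.2685 s
Geometry in metres: D = 71.0 mm → 0.071 m, h = 7.72 mm → 0.00772 m; screw speed N = 39.8 rpm = 0.663333 rev/s
γ̇ = π·D·N / h = π · 0.071 · 0.663333 / 0.00772 = 19.1656 s⁻¹
ΔT = η·γ̇²·t_res / (ρ·cp) = 1632 · (19.1656)² · 42.2685 / (1192 · 2054) = 10.3492 K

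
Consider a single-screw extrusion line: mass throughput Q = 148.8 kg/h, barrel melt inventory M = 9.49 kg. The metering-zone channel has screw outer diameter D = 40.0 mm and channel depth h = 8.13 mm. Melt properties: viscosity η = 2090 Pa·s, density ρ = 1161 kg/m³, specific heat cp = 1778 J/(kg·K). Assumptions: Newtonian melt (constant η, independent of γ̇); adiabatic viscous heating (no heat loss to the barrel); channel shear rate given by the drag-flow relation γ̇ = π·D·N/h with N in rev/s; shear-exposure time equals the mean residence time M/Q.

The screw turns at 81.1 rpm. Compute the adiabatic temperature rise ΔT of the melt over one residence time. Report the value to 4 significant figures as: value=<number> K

Throughput in SI: Q_s = 148.8 kg/h ÷ 3600 s/h = 0.0413333 kg/s
t_res = M / Q_s = 9.49 / 0.0413333 = 229.597 s
D = 40.0 mm = 0.04 m;  h = 8.13 mm = 0.00813 m;  N = 81.1 rpm / 60 = 1.35167 rev/s
γ̇ = π·D·N / h = π · 0.04 · 1.35167 / 0.00813 = 20.8924 s⁻¹
ΔT = η·γ̇²·t_res/(ρ·cp) = [2090 × 20.8924² × 229.597] / [1161 × 1778] = 101.467 K

value=101.5 K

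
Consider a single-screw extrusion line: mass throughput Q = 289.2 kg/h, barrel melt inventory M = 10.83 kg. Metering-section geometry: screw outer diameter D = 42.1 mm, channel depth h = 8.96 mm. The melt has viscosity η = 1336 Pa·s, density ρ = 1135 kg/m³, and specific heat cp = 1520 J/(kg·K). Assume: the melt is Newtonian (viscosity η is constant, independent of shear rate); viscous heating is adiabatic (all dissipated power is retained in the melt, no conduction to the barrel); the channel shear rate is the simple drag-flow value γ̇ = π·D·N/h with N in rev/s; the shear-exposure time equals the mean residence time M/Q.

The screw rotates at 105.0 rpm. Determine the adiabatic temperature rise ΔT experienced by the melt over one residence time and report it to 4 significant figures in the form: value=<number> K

Q_s = Q / 3600 = 289.2 / 3600 = 0.0803333 kg/s
t_res = M / Q_s = 10.83 ÷ 0.0803333 = 134.813 s
D = 42.1 mm = 0.0421 m;  h = 8.96 mm = 0.00896 m;  N = 105.0 rpm / 60 = 1.75 rev/s
γ̇ = π·D·N / h = π · 0.0421 · 1.75 / 0.00896 = 25.8322 s⁻¹
Adiabatic rise: ΔT = η γ̇² t_res / (ρ cp) = 1336·(25.8322)²·134.813 / (1135·1520) = 69.6665 K

value=69.67 K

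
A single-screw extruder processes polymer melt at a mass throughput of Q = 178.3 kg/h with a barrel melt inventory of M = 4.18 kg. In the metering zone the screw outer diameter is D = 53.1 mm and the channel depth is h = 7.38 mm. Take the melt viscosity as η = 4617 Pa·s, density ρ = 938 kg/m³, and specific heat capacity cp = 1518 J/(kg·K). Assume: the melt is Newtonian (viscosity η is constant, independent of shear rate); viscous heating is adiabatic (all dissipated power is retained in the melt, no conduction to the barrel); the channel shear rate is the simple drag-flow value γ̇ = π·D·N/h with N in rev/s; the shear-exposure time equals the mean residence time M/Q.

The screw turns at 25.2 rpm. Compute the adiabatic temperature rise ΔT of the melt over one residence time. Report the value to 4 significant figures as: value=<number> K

Q_s = Q / 3600 = 178.3 / 3600 = 0.0495278 kg/s
Mean residence time: t_res = M/Q_s = 4.18 kg / 0.0495278 kg/s = 84.3971 s
Convert to SI: D = 0.0531 m, h = 0.00738 m, N = 25.2/60 = 0.42 rev/s
γ̇ = π·D·N / h = π · 0.0531 · 0.42 / 0.00738 = 9.49374 s⁻¹
ΔT = η·γ̇²·t_res / (ρ·cp) = 4617 · (9.49374)² · 84.3971 / (938 · 1518) = 24.6654 K

value=24.67 K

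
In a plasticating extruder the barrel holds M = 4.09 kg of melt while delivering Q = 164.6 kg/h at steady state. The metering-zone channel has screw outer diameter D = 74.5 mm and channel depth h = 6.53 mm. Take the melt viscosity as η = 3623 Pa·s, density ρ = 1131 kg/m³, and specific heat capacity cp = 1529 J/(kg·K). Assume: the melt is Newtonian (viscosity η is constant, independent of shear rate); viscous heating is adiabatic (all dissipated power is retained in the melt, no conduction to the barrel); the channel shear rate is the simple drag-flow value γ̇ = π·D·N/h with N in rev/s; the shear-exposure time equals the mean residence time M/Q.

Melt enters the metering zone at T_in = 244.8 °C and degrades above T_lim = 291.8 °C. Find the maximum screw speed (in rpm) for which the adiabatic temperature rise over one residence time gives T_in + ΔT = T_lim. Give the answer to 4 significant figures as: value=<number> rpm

value=26.51 rpm

Throughput in SI: Q_s = 164.6 kg/h ÷ 3600 s/h = 0.0457222 kg/s
Mean residence time: t_res = M/Q_s = 4.09 kg / 0.0457222 kg/s = 89.4532 s
D = 74.5 mm = 0.0745 m;  h = 6.53 mm = 0.00653 m
Allowable rise: ΔT_a = T_lim − T_in = 291.8 − 244.8 = 47 K
γ̇_max² = ΔT_a·ρ·cp/(η·t_res) = 47·1131·1529/(3623·89.4532) = 250.786 s⁻²
γ̇_max = √250.786 = 15.8362 s⁻¹
N_max = γ̇_max h / (πD) = 15.8362·0.00653/(π·0.0745) = 0.441834 rev/s → ×60 = 26.51 rpm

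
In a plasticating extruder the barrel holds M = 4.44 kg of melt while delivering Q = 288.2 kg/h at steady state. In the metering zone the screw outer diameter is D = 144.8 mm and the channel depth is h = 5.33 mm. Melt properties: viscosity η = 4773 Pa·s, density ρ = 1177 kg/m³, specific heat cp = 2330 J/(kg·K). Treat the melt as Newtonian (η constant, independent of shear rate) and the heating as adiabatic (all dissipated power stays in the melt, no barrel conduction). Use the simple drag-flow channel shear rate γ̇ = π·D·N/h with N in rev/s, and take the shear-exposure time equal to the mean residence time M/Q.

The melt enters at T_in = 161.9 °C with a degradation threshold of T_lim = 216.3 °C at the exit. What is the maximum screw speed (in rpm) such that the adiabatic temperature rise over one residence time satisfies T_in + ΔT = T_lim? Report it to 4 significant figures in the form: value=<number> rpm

Throughput in SI: Q_s = 288.2 kg/h ÷ 3600 s/h = 0.0800556 kg/s
Mean residence time: t_res = M/Q_s = 4.44 kg / 0.0800556 kg/s = 55.4615 s
Convert to metres: D = 0.1448 m, h = 0.00533 m
ΔT_a = T_lim − T_in = 216.3 − 161.9 = 54.4 K
γ̇_max² = ΔT_a·ρ·cp / (η·t_res) = [54.4 × 1177 × 2330] / [4773 × 55.4615] = 563.571 s⁻²
γ̇_max = sqrt(563.571) = 23.7396 s⁻¹
Solve γ̇ = πDN/h for N: N_max = γ̇_max·h/(π·D) = 23.7396 × 0.00533 / (π × 0.1448) = 0.278152 rev/s = 16.6891 rpm

value=16.69 rpm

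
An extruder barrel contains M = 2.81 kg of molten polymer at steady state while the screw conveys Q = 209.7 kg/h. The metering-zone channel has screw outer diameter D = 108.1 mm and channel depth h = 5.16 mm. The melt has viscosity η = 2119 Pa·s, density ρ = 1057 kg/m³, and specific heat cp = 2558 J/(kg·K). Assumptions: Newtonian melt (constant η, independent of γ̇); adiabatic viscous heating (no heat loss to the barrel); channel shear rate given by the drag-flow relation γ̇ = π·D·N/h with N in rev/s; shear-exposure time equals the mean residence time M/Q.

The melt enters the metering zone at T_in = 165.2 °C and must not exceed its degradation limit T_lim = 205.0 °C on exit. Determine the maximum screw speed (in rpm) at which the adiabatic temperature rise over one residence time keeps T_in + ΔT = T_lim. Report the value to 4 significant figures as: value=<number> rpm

Convert throughput: Q = 209.7 kg/h = 209.7/3600 = 0.05825 kg/s
t_res = M / Q_s = 2.81 ÷ 0.05825 = 48.2403 s
Geometry in SI: D = 108.1 mm → 0.1081 m, h = 5.16 mm → 0.00516 m
ΔT_a = T_lim − T_in = 205.0 °C − 165.2 °C = 39.8 K
γ̇_max² = ΔT_a·ρ·cp / (η·t_res) = [39.8 × 1057 × 2558] / [2119 × 48.2403] = 1052.73 s⁻²
Take the square root: γ̇_max = √(1052.73) = 32.4458 s⁻¹
N_max = γ̇_max·h / (π·D) = 32.4458 · 0.00516 / (π · 0.1081) = 0.492984 rev/s = 29.579 rpm

value=29.58 rpm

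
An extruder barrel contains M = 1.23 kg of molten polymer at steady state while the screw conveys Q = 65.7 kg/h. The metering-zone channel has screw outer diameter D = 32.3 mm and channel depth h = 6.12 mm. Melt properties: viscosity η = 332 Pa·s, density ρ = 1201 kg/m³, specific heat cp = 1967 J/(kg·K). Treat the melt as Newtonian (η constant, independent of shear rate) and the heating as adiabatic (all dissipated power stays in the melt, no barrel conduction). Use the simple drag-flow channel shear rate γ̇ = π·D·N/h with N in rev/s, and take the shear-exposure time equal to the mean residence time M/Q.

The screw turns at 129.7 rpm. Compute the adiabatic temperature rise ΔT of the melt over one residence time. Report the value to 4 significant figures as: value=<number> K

value=12.17 K

Q_s = Q / 3600 = 65.7 / 3600 = 0.01825 kg/s
t_res = M / Q_s = 1.23 ÷ 0.01825 = 67.3973 s
Convert to SI: D = 0.0323 m, h = 0.00612 m, N = 129.7/60 = 2.16167 rev/s
γ̇ = π D N / h = (π)(0.0323)(2.16167) / 0.00612 = 35.8418 s⁻¹
ΔT = η·γ̇²·t_res/(ρ·cp) = [332 × 35.8418² × 67.3973] / [1201 × 1967] = 12.1678 K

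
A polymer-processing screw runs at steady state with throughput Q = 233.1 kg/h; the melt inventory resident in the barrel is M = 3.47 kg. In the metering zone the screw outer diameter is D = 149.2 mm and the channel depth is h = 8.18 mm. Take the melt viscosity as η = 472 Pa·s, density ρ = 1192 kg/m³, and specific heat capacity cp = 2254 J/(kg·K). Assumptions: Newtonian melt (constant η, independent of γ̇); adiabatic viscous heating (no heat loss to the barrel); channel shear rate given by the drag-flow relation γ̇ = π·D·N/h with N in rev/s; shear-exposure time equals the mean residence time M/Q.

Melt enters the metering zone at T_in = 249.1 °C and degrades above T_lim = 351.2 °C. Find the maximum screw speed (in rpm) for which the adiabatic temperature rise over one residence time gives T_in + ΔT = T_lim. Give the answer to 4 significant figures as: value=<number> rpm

value=109.0 rpm

Q_s = Q / 3600 = 233.1 / 3600 = 0.06475 kg/s
t_res = M / Q_s = 3.47 / 0.06475 = 53.5907 s
D = 149.2 mm = 0.1492 m;  h = 8.18 mm = 0.00818 m
ΔT_a = T_lim − T_in = 351.2 − 249.1 = 102.1 K
γ̇_max² = ΔT_a·ρ·cp / (η·t_res) = [102.1 × 1192 × 2254] / [472 × 53.5907] = 10844.9 s⁻²
Take the square root: γ̇_max = √(10844.9) = 104.139 s⁻¹
N_max = γ̇_max h / (πD) = 104.139·0.00818/(π·0.1492) = 1.81738 rev/s → ×60 = 109.043 rpm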